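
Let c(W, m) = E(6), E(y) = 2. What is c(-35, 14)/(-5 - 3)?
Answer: -¼ ≈ -0.25000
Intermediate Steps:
c(W, m) = 2
c(-35, 14)/(-5 - 3) = 2/(-5 - 3) = 2/(-8) = 2*(-⅛) = -¼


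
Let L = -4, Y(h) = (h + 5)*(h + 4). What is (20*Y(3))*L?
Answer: -4480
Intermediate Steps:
Y(h) = (4 + h)*(5 + h) (Y(h) = (5 + h)*(4 + h) = (4 + h)*(5 + h))
(20*Y(3))*L = (20*(20 + 3² + 9*3))*(-4) = (20*(20 + 9 + 27))*(-4) = (20*56)*(-4) = 1120*(-4) = -4480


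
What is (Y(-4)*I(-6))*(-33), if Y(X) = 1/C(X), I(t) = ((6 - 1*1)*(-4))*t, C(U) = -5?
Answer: 792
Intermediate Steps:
I(t) = -20*t (I(t) = ((6 - 1)*(-4))*t = (5*(-4))*t = -20*t)
Y(X) = -1/5 (Y(X) = 1/(-5) = -1/5)
(Y(-4)*I(-6))*(-33) = -(-4)*(-6)*(-33) = -1/5*120*(-33) = -24*(-33) = 792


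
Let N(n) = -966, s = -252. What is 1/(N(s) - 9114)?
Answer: -1/10080 ≈ -9.9206e-5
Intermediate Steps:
1/(N(s) - 9114) = 1/(-966 - 9114) = 1/(-10080) = -1/10080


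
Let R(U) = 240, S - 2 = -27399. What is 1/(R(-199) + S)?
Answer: -1/27157 ≈ -3.6823e-5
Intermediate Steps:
S = -27397 (S = 2 - 27399 = -27397)
1/(R(-199) + S) = 1/(240 - 27397) = 1/(-27157) = -1/27157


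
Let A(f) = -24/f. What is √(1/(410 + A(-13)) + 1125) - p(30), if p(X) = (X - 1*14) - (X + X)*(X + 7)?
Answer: 2204 + √32248550102/5354 ≈ 2237.5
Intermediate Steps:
p(X) = -14 + X - 2*X*(7 + X) (p(X) = (X - 14) - 2*X*(7 + X) = (-14 + X) - 2*X*(7 + X) = -14 + X - 2*X*(7 + X))
√(1/(410 + A(-13)) + 1125) - p(30) = √(1/(410 - 24/(-13)) + 1125) - (-14 - 13*30 - 2*30²) = √(1/(410 - 24*(-1/13)) + 1125) - (-14 - 390 - 2*900) = √(1/(410 + 24/13) + 1125) - (-14 - 390 - 1800) = √(1/(5354/13) + 1125) - 1*(-2204) = √(13/5354 + 1125) + 2204 = √(6023263/5354) + 2204 = √32248550102/5354 + 2204 = 2204 + √32248550102/5354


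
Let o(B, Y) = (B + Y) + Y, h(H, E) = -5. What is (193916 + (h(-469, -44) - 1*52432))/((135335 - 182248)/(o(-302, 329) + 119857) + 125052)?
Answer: 17007615027/15032829163 ≈ 1.1314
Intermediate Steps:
o(B, Y) = B + 2*Y
(193916 + (h(-469, -44) - 1*52432))/((135335 - 182248)/(o(-302, 329) + 119857) + 125052) = (193916 + (-5 - 1*52432))/((135335 - 182248)/((-302 + 2*329) + 119857) + 125052) = (193916 + (-5 - 52432))/(-46913/((-302 + 658) + 119857) + 125052) = (193916 - 52437)/(-46913/(356 + 119857) + 125052) = 141479/(-46913/120213 + 125052) = 141479/(15032829163/120213) = 141479*(120213/15032829163) = 17007615027/15032829163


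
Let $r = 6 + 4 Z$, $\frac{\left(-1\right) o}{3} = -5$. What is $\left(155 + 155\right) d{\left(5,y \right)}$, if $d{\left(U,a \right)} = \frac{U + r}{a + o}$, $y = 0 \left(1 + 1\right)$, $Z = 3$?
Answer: $\frac{1426}{3} \approx 475.33$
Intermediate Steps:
$o = 15$ ($o = \left(-3\right) \left(-5\right) = 15$)
$r = 18$ ($r = 6 + 4 \cdot 3 = 6 + 12 = 18$)
$y = 0$ ($y = 0 \cdot 2 = 0$)
$d{\left(U,a \right)} = \frac{18 + U}{15 + a}$ ($d{\left(U,a \right)} = \frac{U + 18}{a + 15} = \frac{18 + U}{15 + a}$)
$\left(155 + 155\right) d{\left(5,y \right)} = \left(155 + 155\right) \frac{18 + 5}{15 + 0} = 310 \cdot \frac{1}{15} \cdot 23 = 310 \cdot \frac{23}{15} = \frac{1426}{3}$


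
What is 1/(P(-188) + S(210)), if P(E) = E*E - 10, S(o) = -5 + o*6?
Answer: 1/36589 ≈ 2.7331e-5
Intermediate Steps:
S(o) = -5 + 6*o
P(E) = -10 + E² (P(E) = E² - 10 = -10 + E²)
1/(P(-188) + S(210)) = 1/((-10 + (-188)²) + (-5 + 6*210)) = 1/((-10 + 35344) + (-5 + 1260)) = 1/(35334 + 1255) = 1/36589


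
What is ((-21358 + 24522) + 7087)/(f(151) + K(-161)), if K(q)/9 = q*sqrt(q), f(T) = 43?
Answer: 440793/338037610 + 14853699*I*sqrt(161)/338037610 ≈ 0.001304 + 0.55755*I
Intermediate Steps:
K(q) = 9*q**(3/2) (K(q) = 9*(q*sqrt(q)) = 9*q**(3/2))
((-21358 + 24522) + 7087)/(f(151) + K(-161)) = ((-21358 + 24522) + 7087)/(43 + 9*(-161)**(3/2)) = (3164 + 7087)/(43 + 9*(-161*I*sqrt(161))) = 10251/(43 - 1449*I*sqrt(161))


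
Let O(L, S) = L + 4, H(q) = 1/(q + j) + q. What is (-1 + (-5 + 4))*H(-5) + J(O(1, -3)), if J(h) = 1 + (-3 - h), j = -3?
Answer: 13/4 ≈ 3.2500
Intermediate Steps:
H(q) = q + 1/(-3 + q) (H(q) = 1/(q - 3) + q = 1/(-3 + q) + q = q + 1/(-3 + q))
O(L, S) = 4 + L
J(h) = -2 - h
(-1 + (-5 + 4))*H(-5) + J(O(1, -3)) = (-1 + (-5 + 4))*((1 + (-5)² - 3*(-5))/(-3 - 5)) + (-2 - (4 + 1)) = (-1 - 1)*((1 + 25 + 15)/(-8)) + (-2 - 1*5) = -(-1)*41/4 + (-2 - 5) = -2*(-41/8) - 7 = 41/4 - 7 = 13/4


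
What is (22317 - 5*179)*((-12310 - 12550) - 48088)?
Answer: -1562692056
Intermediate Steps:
(22317 - 5*179)*((-12310 - 12550) - 48088) = (22317 - 895)*(-24860 - 48088) = 21422*(-72948) = -1562692056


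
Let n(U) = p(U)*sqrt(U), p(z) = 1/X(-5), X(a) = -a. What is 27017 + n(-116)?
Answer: 27017 + 2*I*sqrt(29)/5 ≈ 27017.0 + 2.1541*I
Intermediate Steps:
p(z) = 1/5 (p(z) = 1/(-1*(-5)) = 1/5)
n(U) = sqrt(U)/5
27017 + n(-116) = 27017 + sqrt(-116)/5 = 27017 + (2*I*sqrt(29))/5 = 27017 + 2*I*sqrt(29)/5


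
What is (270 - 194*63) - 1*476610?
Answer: -488562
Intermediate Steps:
(270 - 194*63) - 1*476610 = (270 - 12222) - 476610 = -11952 - 476610 = -488562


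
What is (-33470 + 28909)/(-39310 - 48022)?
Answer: 4561/87332 ≈ 0.052226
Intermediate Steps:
(-33470 + 28909)/(-39310 - 48022) = -4561/(-87332) = -4561*(-1/87332) = 4561/87332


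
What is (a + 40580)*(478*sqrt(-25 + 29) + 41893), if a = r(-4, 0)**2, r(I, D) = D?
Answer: 1738812420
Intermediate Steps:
a = 0 (a = 0**2 = 0)
(a + 40580)*(478*sqrt(-25 + 29) + 41893) = (0 + 40580)*(478*sqrt(-25 + 29) + 41893) = 40580*(478*sqrt(4) + 41893) = 40580*(478*2 + 41893) = 40580*(956 + 41893) = 40580*42849 = 1738812420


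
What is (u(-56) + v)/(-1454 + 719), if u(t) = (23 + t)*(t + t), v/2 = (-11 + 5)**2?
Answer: -1256/245 ≈ -5.1265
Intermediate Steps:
v = 72 (v = 2*(-11 + 5)**2 = 2*(-6)**2 = 2*36 = 72)
u(t) = 2*t*(23 + t) (u(t) = (23 + t)*(2*t) = 2*t*(23 + t))
(u(-56) + v)/(-1454 + 719) = (2*(-56)*(23 - 56) + 72)/(-1454 + 719) = (2*(-56)*(-33) + 72)/(-735) = (3696 + 72)*(-1/735) = 3768*(-1/735) = -1256/245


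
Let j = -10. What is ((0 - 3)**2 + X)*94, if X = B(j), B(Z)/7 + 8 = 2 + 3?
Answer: -1128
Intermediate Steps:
B(Z) = -21 (B(Z) = -56 + 7*(2 + 3) = -56 + 7*5 = -56 + 35 = -21)
X = -21
((0 - 3)**2 + X)*94 = ((0 - 3)**2 - 21)*94 = ((-3)**2 - 21)*94 = (9 - 21)*94 = -12*94 = -1128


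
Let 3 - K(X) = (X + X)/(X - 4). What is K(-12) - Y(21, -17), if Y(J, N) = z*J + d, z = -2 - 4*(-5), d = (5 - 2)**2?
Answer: -771/2 ≈ -385.50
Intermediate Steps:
d = 9 (d = 3**2 = 9)
z = 18 (z = -2 + 20 = 18)
K(X) = 3 - 2*X/(-4 + X) (K(X) = 3 - (X + X)/(X - 4) = 3 - 2*X/(-4 + X))
Y(J, N) = 9 + 18*J (Y(J, N) = 18*J + 9 = 9 + 18*J)
K(-12) - Y(21, -17) = (-12 - 12)/(-4 - 12) - (9 + 18*21) = -24/(-16) - (9 + 378) = -1/16*(-24) - 1*387 = 3/2 - 387 = -771/2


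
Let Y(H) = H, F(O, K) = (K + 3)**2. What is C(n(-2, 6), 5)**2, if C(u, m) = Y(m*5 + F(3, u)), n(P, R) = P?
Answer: 676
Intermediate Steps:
F(O, K) = (3 + K)**2
C(u, m) = (3 + u)**2 + 5*m (C(u, m) = m*5 + (3 + u)**2 = 5*m + (3 + u)**2 = (3 + u)**2 + 5*m)
C(n(-2, 6), 5)**2 = ((3 - 2)**2 + 5*5)**2 = (1**2 + 25)**2 = (1 + 25)**2 = 26**2 = 676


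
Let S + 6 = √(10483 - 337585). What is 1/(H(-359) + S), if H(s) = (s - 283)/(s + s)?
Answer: -219349/14053530917 - 128881*I*√327102/42160592751 ≈ -1.5608e-5 - 0.0017483*I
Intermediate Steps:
S = -6 + I*√327102 (S = -6 + √(10483 - 337585) = -6 + √(-327102) = -6 + I*√327102 ≈ -6.0 + 571.93*I)
H(s) = (-283 + s)/(2*s) (H(s) = (-283 + s)/((2*s)) = (-283 + s)*(1/(2*s)) = (-283 + s)/(2*s))
1/(H(-359) + S) = 1/((½)*(-283 - 359)/(-359) + (-6 + I*√327102)) = 1/((½)*(-1/359)*(-642) + (-6 + I*√327102)) = 1/(321/359 + (-6 + I*√327102)) = 1/(-1833/359 + I*√327102)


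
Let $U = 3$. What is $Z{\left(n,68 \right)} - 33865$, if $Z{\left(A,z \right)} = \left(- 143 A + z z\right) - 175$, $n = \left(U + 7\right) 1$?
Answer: $-30846$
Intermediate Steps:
$n = 10$ ($n = \left(3 + 7\right) 1 = 10 \cdot 1 = 10$)
$Z{\left(A,z \right)} = -175 + z^{2} - 143 A$ ($Z{\left(A,z \right)} = \left(- 143 A + z^{2}\right) - 175 = \left(z^{2} - 143 A\right) - 175 = -175 + z^{2} - 143 A$)
$Z{\left(n,68 \right)} - 33865 = \left(-175 + 68^{2} - 1430\right) - 33865 = \left(-175 + 4624 - 1430\right) - 33865 = 3019 - 33865 = -30846$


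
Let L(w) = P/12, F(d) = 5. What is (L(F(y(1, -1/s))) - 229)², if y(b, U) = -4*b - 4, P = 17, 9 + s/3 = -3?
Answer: 7458361/144 ≈ 51794.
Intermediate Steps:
s = -36 (s = -27 + 3*(-3) = -27 - 9 = -36)
y(b, U) = -4 - 4*b
L(w) = 17/12
(L(F(y(1, -1/s))) - 229)² = (17/12 - 229)² = (-2731/12)² = 7458361/144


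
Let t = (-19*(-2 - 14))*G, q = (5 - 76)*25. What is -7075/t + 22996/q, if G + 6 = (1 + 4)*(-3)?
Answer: -134248339/11331600 ≈ -11.847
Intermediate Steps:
G = -21 (G = -6 + (1 + 4)*(-3) = -6 + 5*(-3) = -6 - 15 = -21)
q = -1775 (q = -71*25 = -1775)
t = -6384 (t = -19*(-2 - 14)*(-21) = -19*(-16)*(-21) = 304*(-21) = -6384)
-7075/t + 22996/q = -7075/(-6384) + 22996/(-1775) = -7075*(-1/6384) + 22996*(-1/1775) = 7075/6384 - 22996/1775 = -134248339/11331600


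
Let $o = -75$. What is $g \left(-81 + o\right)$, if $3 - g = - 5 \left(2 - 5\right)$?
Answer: $1872$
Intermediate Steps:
$g = -12$ ($g = 3 - - 5 \left(2 - 5\right) = 3 - \left(-5\right) \left(-3\right) = 3 - 15 = -12$)
$g \left(-81 + o\right) = - 12 \left(-81 - 75\right) = \left(-12\right) \left(-156\right) = 1872$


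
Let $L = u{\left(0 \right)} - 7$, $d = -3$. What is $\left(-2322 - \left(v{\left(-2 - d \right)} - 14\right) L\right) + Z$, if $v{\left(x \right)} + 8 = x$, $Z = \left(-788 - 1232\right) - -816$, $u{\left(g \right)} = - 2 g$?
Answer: $-3673$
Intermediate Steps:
$Z = -1204$ ($Z = \left(-788 - 1232\right) + 816 = -2020 + 816 = -1204$)
$L = -7$ ($L = \left(-2\right) 0 - 7 = 0 - 7 = -7$)
$v{\left(x \right)} = -8 + x$
$\left(-2322 - \left(v{\left(-2 - d \right)} - 14\right) L\right) + Z = \left(-2322 - \left(\left(-8 - -1\right) - 14\right) \left(-7\right)\right) - 1204 = \left(-2322 - \left(\left(-8 + \left(-2 + 3\right)\right) - 14\right) \left(-7\right)\right) - 1204 = \left(-2322 - \left(\left(-8 + 1\right) - 14\right) \left(-7\right)\right) - 1204 = \left(-2322 - \left(-7 - 14\right) \left(-7\right)\right) - 1204 = \left(-2322 - \left(-21\right) \left(-7\right)\right) - 1204 = \left(-2322 - 147\right) - 1204 = -2469 - 1204 = -3673$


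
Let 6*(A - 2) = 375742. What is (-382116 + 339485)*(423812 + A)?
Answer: -62211972503/3 ≈ -2.0737e+10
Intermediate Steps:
A = 187877/3 (A = 2 + (⅙)*375742 = 2 + 187871/3 = 187877/3 ≈ 62626.)
(-382116 + 339485)*(423812 + A) = (-382116 + 339485)*(423812 + 187877/3) = -42631*1459313/3 = -62211972503/3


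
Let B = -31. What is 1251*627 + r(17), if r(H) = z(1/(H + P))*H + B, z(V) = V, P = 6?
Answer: 18039975/23 ≈ 7.8435e+5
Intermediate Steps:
r(H) = -31 + H/(6 + H) (r(H) = H/(H + 6) - 31 = H/(6 + H) - 31 = -31 + H/(6 + H))
1251*627 + r(17) = 1251*627 + 6*(-31 - 5*17)/(6 + 17) = 784377 + 6*(-31 - 85)/23 = 784377 + 6*(1/23)*(-116) = 784377 - 696/23 = 18039975/23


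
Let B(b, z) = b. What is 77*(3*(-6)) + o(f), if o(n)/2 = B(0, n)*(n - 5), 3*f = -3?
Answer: -1386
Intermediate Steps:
f = -1 (f = (1/3)*(-3) = -1)
o(n) = 0 (o(n) = 2*(0*(n - 5)) = 2*(0*(-5 + n)) = 2*0 = 0)
77*(3*(-6)) + o(f) = 77*(3*(-6)) + 0 = 77*(-18) + 0 = -1386 + 0 = -1386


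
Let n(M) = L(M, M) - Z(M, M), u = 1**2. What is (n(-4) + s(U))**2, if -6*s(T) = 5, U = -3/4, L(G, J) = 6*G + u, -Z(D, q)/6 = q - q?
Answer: 20449/36 ≈ 568.03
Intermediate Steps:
Z(D, q) = 0 (Z(D, q) = -6*(q - q) = -6*0 = 0)
u = 1
L(G, J) = 1 + 6*G (L(G, J) = 6*G + 1 = 1 + 6*G)
n(M) = 1 + 6*M (n(M) = (1 + 6*M) - 1*0 = (1 + 6*M) + 0 = 1 + 6*M)
U = -3/4 (U = -3*1/4 = -3/4 ≈ -0.75000)
s(T) = -5/6 (s(T) = -1/6*5 = -5/6)
(n(-4) + s(U))**2 = ((1 + 6*(-4)) - 5/6)**2 = ((1 - 24) - 5/6)**2 = (-23 - 5/6)**2 = (-143/6)**2 = 20449/36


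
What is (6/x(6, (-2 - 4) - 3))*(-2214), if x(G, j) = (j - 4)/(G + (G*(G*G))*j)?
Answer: -25744392/13 ≈ -1.9803e+6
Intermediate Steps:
x(G, j) = (-4 + j)/(G + j*G**3) (x(G, j) = (-4 + j)/(G + (G*G**2)*j) = (-4 + j)/(G + G**3*j) = (-4 + j)/(G + j*G**3))
(6/x(6, (-2 - 4) - 3))*(-2214) = (6/(((-4 + ((-2 - 4) - 3))/(6 + ((-2 - 4) - 3)*6**3))))*(-2214) = (6/(((-4 + (-6 - 3))/(6 + (-6 - 3)*216))))*(-2214) = (6/(((-4 - 9)/(6 - 9*216))))*(-2214) = (6/((-13/(6 - 1944))))*(-2214) = (6/((-13/(-1938))))*(-2214) = (6/((-1/1938*(-13))))*(-2214) = (6/(13/1938))*(-2214) = (6*(1938/13))*(-2214) = (11628/13)*(-2214) = -25744392/13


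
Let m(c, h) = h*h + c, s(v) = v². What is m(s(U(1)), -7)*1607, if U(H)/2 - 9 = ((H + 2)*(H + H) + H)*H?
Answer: 1724311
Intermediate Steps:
U(H) = 18 + 2*H*(H + 2*H*(2 + H)) (U(H) = 18 + 2*(((H + 2)*(H + H) + H)*H) = 18 + 2*(((2 + H)*(2*H) + H)*H) = 18 + 2*((2*H*(2 + H) + H)*H) = 18 + 2*((H + 2*H*(2 + H))*H) = 18 + 2*(H*(H + 2*H*(2 + H))) = 18 + 2*H*(H + 2*H*(2 + H)))
m(c, h) = c + h² (m(c, h) = h² + c = c + h²)
m(s(U(1)), -7)*1607 = ((18 + 4*1³ + 10*1²)² + (-7)²)*1607 = ((18 + 4*1 + 10*1)² + 49)*1607 = ((18 + 4 + 10)² + 49)*1607 = (32² + 49)*1607 = (1024 + 49)*1607 = 1073*1607 = 1724311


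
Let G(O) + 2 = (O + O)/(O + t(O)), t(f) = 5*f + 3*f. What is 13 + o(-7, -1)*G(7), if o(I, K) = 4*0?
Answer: 13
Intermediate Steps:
o(I, K) = 0
t(f) = 8*f
G(O) = -16/9 (G(O) = -2 + (O + O)/(O + 8*O) = -2 + (2*O)/((9*O)) = -2 + (2*O)*(1/(9*O)) = -2 + 2/9 = -16/9)
13 + o(-7, -1)*G(7) = 13 + 0*(-16/9) = 13 + 0 = 13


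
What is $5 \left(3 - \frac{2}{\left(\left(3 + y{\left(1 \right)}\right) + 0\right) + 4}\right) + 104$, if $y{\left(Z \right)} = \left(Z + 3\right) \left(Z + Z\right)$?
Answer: $\frac{355}{3} \approx 118.33$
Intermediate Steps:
$y{\left(Z \right)} = 2 Z \left(3 + Z\right)$ ($y{\left(Z \right)} = \left(3 + Z\right) 2 Z = 2 Z \left(3 + Z\right)$)
$5 \left(3 - \frac{2}{\left(\left(3 + y{\left(1 \right)}\right) + 0\right) + 4}\right) + 104 = 5 \left(3 - \frac{2}{\left(\left(3 + 2 \cdot 1 \left(3 + 1\right)\right) + 0\right) + 4}\right) + 104 = 5 \left(3 - \frac{2}{\left(\left(3 + 2 \cdot 1 \cdot 4\right) + 0\right) + 4}\right) + 104 = 5 \left(3 - \frac{2}{\left(\left(3 + 8\right) + 0\right) + 4}\right) + 104 = 5 \left(3 - \frac{2}{\left(11 + 0\right) + 4}\right) + 104 = 5 \left(3 - \frac{2}{11 + 4}\right) + 104 = 5 \left(3 - \frac{2}{15}\right) + 104 = 5 \cdot \frac{43}{15} + 104 = \frac{43}{3} + 104 = \frac{355}{3}$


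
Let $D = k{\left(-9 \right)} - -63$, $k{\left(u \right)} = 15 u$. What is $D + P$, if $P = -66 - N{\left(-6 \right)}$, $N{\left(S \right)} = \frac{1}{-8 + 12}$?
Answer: $- \frac{553}{4} \approx -138.25$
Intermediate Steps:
$N{\left(S \right)} = \frac{1}{4}$
$D = -72$ ($D = 15 \left(-9\right) - -63 = -135 + 63 = -72$)
$P = - \frac{265}{4}$ ($P = -66 - \frac{1}{4} = - \frac{265}{4} \approx -66.25$)
$D + P = -72 - \frac{265}{4} = - \frac{553}{4}$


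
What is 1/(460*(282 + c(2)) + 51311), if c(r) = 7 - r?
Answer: 1/183331 ≈ 5.4546e-6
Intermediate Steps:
1/(460*(282 + c(2)) + 51311) = 1/(460*(282 + (7 - 1*2)) + 51311) = 1/(460*(282 + (7 - 2)) + 51311) = 1/(460*(282 + 5) + 51311) = 1/(460*287 + 51311) = 1/(132020 + 51311) = 1/183331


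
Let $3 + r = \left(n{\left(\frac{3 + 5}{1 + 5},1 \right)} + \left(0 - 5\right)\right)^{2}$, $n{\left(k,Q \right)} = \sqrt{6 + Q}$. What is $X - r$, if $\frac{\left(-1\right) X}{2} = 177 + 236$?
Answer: $-855 + 10 \sqrt{7} \approx -828.54$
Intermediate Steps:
$r = -3 + \left(-5 + \sqrt{7}\right)^{2}$ ($r = -3 + \left(\sqrt{6 + 1} + \left(0 - 5\right)\right)^{2} = -3 + \left(\sqrt{7} + \left(0 - 5\right)\right)^{2} = -3 + \left(\sqrt{7} - 5\right)^{2} = -3 + \left(-5 + \sqrt{7}\right)^{2} \approx 2.5425$)
$X = -826$ ($X = - 2 \left(177 + 236\right) = \left(-2\right) 413 = -826$)
$X - r = -826 - \left(29 - 10 \sqrt{7}\right) = -855 + 10 \sqrt{7}$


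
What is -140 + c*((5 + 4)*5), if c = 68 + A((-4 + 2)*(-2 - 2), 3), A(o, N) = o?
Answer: 3280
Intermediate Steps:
c = 76 (c = 68 + (-4 + 2)*(-2 - 2) = 68 - 2*(-4) = 68 + 8 = 76)
-140 + c*((5 + 4)*5) = -140 + 76*((5 + 4)*5) = -140 + 76*(9*5) = -140 + 76*45 = -140 + 3420 = 3280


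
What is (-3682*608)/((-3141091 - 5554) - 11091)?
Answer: 279832/394717 ≈ 0.70894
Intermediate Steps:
(-3682*608)/((-3141091 - 5554) - 11091) = -2238656/(-3146645 - 11091) = -2238656/(-3157736) = -2238656*(-1/3157736) = 279832/394717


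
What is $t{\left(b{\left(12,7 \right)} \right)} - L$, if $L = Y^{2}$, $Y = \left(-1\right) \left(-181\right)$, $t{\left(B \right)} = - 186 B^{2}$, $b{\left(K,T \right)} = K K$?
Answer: $-3889657$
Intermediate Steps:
$b{\left(K,T \right)} = K^{2}$
$Y = 181$
$L = 32761$ ($L = 181^{2} = 32761$)
$t{\left(b{\left(12,7 \right)} \right)} - L = - 186 \left(12^{2}\right)^{2} - 32761 = - 186 \cdot 144^{2} - 32761 = \left(-186\right) 20736 - 32761 = -3856896 - 32761 = -3889657$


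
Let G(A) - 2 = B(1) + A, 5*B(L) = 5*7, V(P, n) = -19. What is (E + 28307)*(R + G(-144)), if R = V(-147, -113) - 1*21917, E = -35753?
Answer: 164340666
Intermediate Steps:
B(L) = 7 (B(L) = (5*7)/5 = (1/5)*35 = 7)
R = -21936 (R = -19 - 1*21917 = -19 - 21917 = -21936)
G(A) = 9 + A (G(A) = 2 + (7 + A) = 9 + A)
(E + 28307)*(R + G(-144)) = (-35753 + 28307)*(-21936 + (9 - 144)) = -7446*(-21936 - 135) = -7446*(-22071) = 164340666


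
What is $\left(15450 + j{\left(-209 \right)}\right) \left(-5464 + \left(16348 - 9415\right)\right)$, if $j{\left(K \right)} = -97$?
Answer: $22553557$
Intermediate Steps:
$\left(15450 + j{\left(-209 \right)}\right) \left(-5464 + \left(16348 - 9415\right)\right) = \left(15450 - 97\right) \left(-5464 + \left(16348 - 9415\right)\right) = 15353 \left(-5464 + \left(16348 - 9415\right)\right) = 15353 \left(-5464 + 6933\right) = 15353 \cdot 1469 = 22553557$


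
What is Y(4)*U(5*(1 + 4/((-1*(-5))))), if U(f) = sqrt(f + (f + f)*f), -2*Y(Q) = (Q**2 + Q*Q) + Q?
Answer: -54*sqrt(19) ≈ -235.38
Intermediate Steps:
Y(Q) = -Q**2 - Q/2 (Y(Q) = -((Q**2 + Q*Q) + Q)/2 = -((Q**2 + Q**2) + Q)/2 = -(2*Q**2 + Q)/2 = -(Q + 2*Q**2)/2 = -Q**2 - Q/2)
U(f) = sqrt(f + 2*f**2) (U(f) = sqrt(f + (2*f)*f) = sqrt(f + 2*f**2))
Y(4)*U(5*(1 + 4/((-1*(-5))))) = (-1*4*(1/2 + 4))*sqrt((5*(1 + 4/((-1*(-5)))))*(1 + 2*(5*(1 + 4/((-1*(-5))))))) = (-1*4*9/2)*sqrt((5*(1 + 4/5))*(1 + 2*(5*(1 + 4/5)))) = -18*sqrt(1 + 2*(5*(1 + 4*(1/5))))*(sqrt(5)*sqrt(1 + 4*(1/5))) = -18*sqrt(1 + 2*(5*(1 + 4/5)))*(sqrt(5)*sqrt(1 + 4/5)) = -18*3*sqrt(1 + 2*(5*(9/5))) = -18*3*sqrt(1 + 2*9) = -18*3*sqrt(1 + 18) = -18*3*sqrt(19) = -54*sqrt(19)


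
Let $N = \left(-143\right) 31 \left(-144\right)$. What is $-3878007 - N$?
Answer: $-4516359$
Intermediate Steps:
$N = 638352$ ($N = \left(-4433\right) \left(-144\right) = 638352$)
$-3878007 - N = -3878007 - 638352 = -4516359$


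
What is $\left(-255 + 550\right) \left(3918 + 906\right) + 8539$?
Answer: $1431619$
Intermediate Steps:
$\left(-255 + 550\right) \left(3918 + 906\right) + 8539 = 295 \cdot 4824 + 8539 = 1423080 + 8539 = 1431619$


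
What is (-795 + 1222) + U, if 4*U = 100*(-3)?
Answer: 352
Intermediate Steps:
U = -75 (U = (100*(-3))/4 = (¼)*(-300) = -75)
(-795 + 1222) + U = (-795 + 1222) - 75 = 427 - 75 = 352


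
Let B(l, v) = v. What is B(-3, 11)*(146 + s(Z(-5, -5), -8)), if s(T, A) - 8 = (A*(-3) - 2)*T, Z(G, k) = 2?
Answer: 2178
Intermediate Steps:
s(T, A) = 8 + T*(-2 - 3*A) (s(T, A) = 8 + (A*(-3) - 2)*T = 8 + (-3*A - 2)*T = 8 + (-2 - 3*A)*T = 8 + T*(-2 - 3*A))
B(-3, 11)*(146 + s(Z(-5, -5), -8)) = 11*(146 + (8 - 2*2 - 3*(-8)*2)) = 11*(146 + (8 - 4 + 48)) = 11*(146 + 52) = 11*198 = 2178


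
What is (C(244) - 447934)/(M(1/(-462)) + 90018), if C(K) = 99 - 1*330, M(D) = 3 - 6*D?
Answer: -34508705/6931618 ≈ -4.9784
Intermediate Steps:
C(K) = -231 (C(K) = 99 - 330 = -231)
(C(244) - 447934)/(M(1/(-462)) + 90018) = (-231 - 447934)/((3 - 6/(-462)) + 90018) = -448165/((3 - 6*(-1/462)) + 90018) = -448165/((3 + 1/77) + 90018) = -448165/(232/77 + 90018) = -448165/6931618/77 = -448165*77/6931618 = -34508705/6931618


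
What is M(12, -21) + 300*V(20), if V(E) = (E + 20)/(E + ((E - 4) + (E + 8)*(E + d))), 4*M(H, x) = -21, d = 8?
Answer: 1539/164 ≈ 9.3841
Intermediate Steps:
M(H, x) = -21/4 (M(H, x) = (¼)*(-21) = -21/4)
V(E) = (20 + E)/(-4 + (8 + E)² + 2*E) (V(E) = (E + 20)/(E + ((E - 4) + (E + 8)*(E + 8))) = (20 + E)/(E + ((-4 + E) + (8 + E)*(8 + E))) = (20 + E)/(E + ((-4 + E) + (8 + E)²)) = (20 + E)/(E + (-4 + E + (8 + E)²)) = (20 + E)/(-4 + (8 + E)² + 2*E))
M(12, -21) + 300*V(20) = -21/4 + 300*((20 + 20)/(60 + 20² + 18*20)) = -21/4 + 300*(40/(60 + 400 + 360)) = -21/4 + 300*(40/820) = -21/4 + 300*((1/820)*40) = -21/4 + 300*(2/41) = -21/4 + 600/41 = 1539/164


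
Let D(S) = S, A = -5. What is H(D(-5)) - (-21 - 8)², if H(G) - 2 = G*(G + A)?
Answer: -789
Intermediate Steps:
H(G) = 2 + G*(-5 + G) (H(G) = 2 + G*(G - 5) = 2 + G*(-5 + G))
H(D(-5)) - (-21 - 8)² = (2 + (-5)² - 5*(-5)) - (-21 - 8)² = (2 + 25 + 25) - 1*(-29)² = 52 - 1*841 = 52 - 841 = -789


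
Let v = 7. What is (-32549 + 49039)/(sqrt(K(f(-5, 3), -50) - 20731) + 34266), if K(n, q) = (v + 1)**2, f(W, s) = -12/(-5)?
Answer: 188348780/391393141 - 1368670*I*sqrt(3)/1174179423 ≈ 0.48123 - 0.0020189*I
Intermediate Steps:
f(W, s) = 12/5 (f(W, s) = -12*(-1/5) = 12/5)
K(n, q) = 64 (K(n, q) = (7 + 1)**2 = 8**2 = 64)
(-32549 + 49039)/(sqrt(K(f(-5, 3), -50) - 20731) + 34266) = (-32549 + 49039)/(sqrt(64 - 20731) + 34266) = 16490/(sqrt(-20667) + 34266) = 16490/(83*I*sqrt(3) + 34266) = 16490/(34266 + 83*I*sqrt(3))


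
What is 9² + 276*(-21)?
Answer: -5715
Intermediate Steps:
9² + 276*(-21) = 81 - 5796 = -5715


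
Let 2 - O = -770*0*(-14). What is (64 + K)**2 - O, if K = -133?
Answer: 4759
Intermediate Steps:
O = 2 (O = 2 - (-770*0)*(-14) = 2 - (-77*0)*(-14) = 2 - 0*(-14) = 2 - 1*0 = 2 + 0 = 2)
(64 + K)**2 - O = (64 - 133)**2 - 1*2 = (-69)**2 - 2 = 4761 - 2 = 4759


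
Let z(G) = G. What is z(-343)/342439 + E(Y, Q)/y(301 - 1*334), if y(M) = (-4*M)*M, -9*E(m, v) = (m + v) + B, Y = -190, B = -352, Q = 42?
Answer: -46166618/3356244639 ≈ -0.013755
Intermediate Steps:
E(m, v) = 352/9 - m/9 - v/9 (E(m, v) = -((m + v) - 352)/9 = -(-352 + m + v)/9 = 352/9 - m/9 - v/9)
y(M) = -4*M²
z(-343)/342439 + E(Y, Q)/y(301 - 1*334) = -343/342439 + (352/9 - ⅑*(-190) - ⅑*42)/((-4*(301 - 1*334)²)) = -343*1/342439 + (352/9 + 190/9 - 14/3)/((-4*(301 - 334)²)) = -343/342439 + 500/(9*((-4*(-33)²))) = -343/342439 + 500/(9*((-4*1089))) = -343/342439 + (500/9)/(-4356) = -343/342439 + (500/9)*(-1/4356) = -343/342439 - 125/9801 = -46166618/3356244639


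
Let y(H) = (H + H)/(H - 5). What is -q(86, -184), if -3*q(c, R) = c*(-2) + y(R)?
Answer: -32140/567 ≈ -56.684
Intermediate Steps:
y(H) = 2*H/(-5 + H) (y(H) = (2*H)/(-5 + H) = 2*H/(-5 + H))
q(c, R) = 2*c/3 - 2*R/(3*(-5 + R)) (q(c, R) = -(c*(-2) + 2*R/(-5 + R))/3 = -(-2*c + 2*R/(-5 + R))/3 = 2*c/3 - 2*R/(3*(-5 + R)))
-q(86, -184) = -2*(-1*(-184) + 86*(-5 - 184))/(3*(-5 - 184)) = -2*(184 + 86*(-189))/(3*(-189)) = -2*(-1)*(184 - 16254)/(3*189) = -2*(-1)*(-16070)/(3*189) = -1*32140/567 = -32140/567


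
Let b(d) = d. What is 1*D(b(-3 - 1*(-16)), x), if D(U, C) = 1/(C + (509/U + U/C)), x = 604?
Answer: 7852/5050213 ≈ 0.0015548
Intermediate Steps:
D(U, C) = 1/(C + 509/U + U/C)
1*D(b(-3 - 1*(-16)), x) = 1*(604*(-3 - 1*(-16))/((-3 - 1*(-16))**2 + 509*604 + (-3 - 1*(-16))*604**2)) = 1*(604*(-3 + 16)/((-3 + 16)**2 + 307436 + (-3 + 16)*364816)) = 1*(604*13/(13**2 + 307436 + 13*364816)) = 1*(604*13/(169 + 307436 + 4742608)) = 1*(604*13/5050213) = 1*(604*13*(1/5050213)) = 1*(7852/5050213) = 7852/5050213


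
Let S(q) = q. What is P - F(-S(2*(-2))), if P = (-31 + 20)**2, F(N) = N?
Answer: 117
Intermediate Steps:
P = 121 (P = (-11)**2 = 121)
P - F(-S(2*(-2))) = 121 - (-1)*2*(-2) = 121 - (-1)*(-4) = 121 - 1*4 = 121 - 4 = 117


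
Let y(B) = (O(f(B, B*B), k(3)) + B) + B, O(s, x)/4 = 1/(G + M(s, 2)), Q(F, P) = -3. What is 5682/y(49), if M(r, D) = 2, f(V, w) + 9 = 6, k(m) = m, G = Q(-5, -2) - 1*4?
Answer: 4735/81 ≈ 58.457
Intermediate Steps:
G = -7 (G = -3 - 1*4 = -3 - 4 = -7)
f(V, w) = -3 (f(V, w) = -9 + 6 = -3)
O(s, x) = -⅘ (O(s, x) = 4/(-7 + 2) = 4/(-5) = 4*(-⅕) = -⅘)
y(B) = -⅘ + 2*B (y(B) = (-⅘ + B) + B = -⅘ + 2*B)
5682/y(49) = 5682/(-⅘ + 2*49) = 5682/(-⅘ + 98) = 5682/(486/5) = 5682*(5/486) = 4735/81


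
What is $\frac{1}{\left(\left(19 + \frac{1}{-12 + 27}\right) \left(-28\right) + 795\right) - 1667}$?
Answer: $- \frac{15}{21088} \approx -0.00071131$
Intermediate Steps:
$\frac{1}{\left(\left(19 + \frac{1}{-12 + 27}\right) \left(-28\right) + 795\right) - 1667} = \frac{1}{\left(\left(19 + \frac{1}{15}\right) \left(-28\right) + 795\right) - 1667} = \frac{1}{\left(\frac{286}{15} \left(-28\right) + 795\right) - 1667} = \frac{1}{\left(- \frac{8008}{15} + 795\right) - 1667} = \frac{1}{\frac{3917}{15} - 1667} = \frac{1}{- \frac{21088}{15}} = - \frac{15}{21088}$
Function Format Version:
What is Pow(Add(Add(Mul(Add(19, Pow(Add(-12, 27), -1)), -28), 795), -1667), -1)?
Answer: Rational(-15, 21088) ≈ -0.00071131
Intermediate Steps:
Pow(Add(Add(Mul(Add(19, Pow(Add(-12, 27), -1)), -28), 795), -1667), -1) = Pow(Add(Add(Mul(Add(19, Pow(15, -1)), -28), 795), -1667), -1) = Pow(Add(Add(Mul(Add(19, Rational(1, 15)), -28), 795), -1667), -1) = Pow(Add(Add(Mul(Rational(286, 15), -28), 795), -1667), -1) = Pow(Add(Add(Rational(-8008, 15), 795), -1667), -1) = Pow(Add(Rational(3917, 15), -1667), -1) = Pow(Rational(-21088, 15), -1) = Rational(-15, 21088)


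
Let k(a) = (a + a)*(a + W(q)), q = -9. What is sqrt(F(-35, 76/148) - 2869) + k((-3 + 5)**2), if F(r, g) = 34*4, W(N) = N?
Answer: -40 + I*sqrt(2733) ≈ -40.0 + 52.278*I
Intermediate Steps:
F(r, g) = 136
k(a) = 2*a*(-9 + a) (k(a) = (a + a)*(a - 9) = (2*a)*(-9 + a) = 2*a*(-9 + a))
sqrt(F(-35, 76/148) - 2869) + k((-3 + 5)**2) = sqrt(136 - 2869) + 2*(-3 + 5)**2*(-9 + (-3 + 5)**2) = sqrt(-2733) + 2*2**2*(-9 + 2**2) = I*sqrt(2733) + 2*4*(-9 + 4) = I*sqrt(2733) + 2*4*(-5) = I*sqrt(2733) - 40 = -40 + I*sqrt(2733)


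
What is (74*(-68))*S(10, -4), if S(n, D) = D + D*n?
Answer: 221408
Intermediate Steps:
(74*(-68))*S(10, -4) = (74*(-68))*(-4*(1 + 10)) = -(-20128)*11 = -5032*(-44) = 221408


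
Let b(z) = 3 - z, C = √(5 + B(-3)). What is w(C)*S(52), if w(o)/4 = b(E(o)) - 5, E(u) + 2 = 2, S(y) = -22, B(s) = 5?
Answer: 176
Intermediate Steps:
E(u) = 0 (E(u) = -2 + 2 = 0)
C = √10 (C = √(5 + 5) = √10 ≈ 3.1623)
w(o) = -8 (w(o) = 4*((3 - 1*0) - 5) = 4*((3 + 0) - 5) = 4*(3 - 5) = 4*(-2) = -8)
w(C)*S(52) = -8*(-22) = 176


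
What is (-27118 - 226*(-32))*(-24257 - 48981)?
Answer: 1456410868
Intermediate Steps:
(-27118 - 226*(-32))*(-24257 - 48981) = (-27118 + 7232)*(-73238) = -19886*(-73238) = 1456410868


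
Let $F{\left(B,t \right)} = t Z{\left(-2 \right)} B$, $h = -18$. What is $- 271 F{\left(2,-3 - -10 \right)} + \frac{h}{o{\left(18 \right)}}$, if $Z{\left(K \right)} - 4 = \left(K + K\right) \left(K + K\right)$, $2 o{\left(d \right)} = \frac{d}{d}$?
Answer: $-75916$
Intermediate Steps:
$o{\left(d \right)} = \frac{1}{2}$ ($o{\left(d \right)} = \frac{d \frac{1}{d}}{2} = \frac{1}{2} \cdot 1 = \frac{1}{2}$)
$Z{\left(K \right)} = 4 + 4 K^{2}$ ($Z{\left(K \right)} = 4 + \left(K + K\right) \left(K + K\right) = 4 + 2 K 2 K = 4 + 4 K^{2}$)
$F{\left(B,t \right)} = 20 B t$ ($F{\left(B,t \right)} = t \left(4 + 4 \left(-2\right)^{2}\right) B = t \left(4 + 4 \cdot 4\right) B = t \left(4 + 16\right) B = t 20 B = 20 t B = 20 B t$)
$- 271 F{\left(2,-3 - -10 \right)} + \frac{h}{o{\left(18 \right)}} = - 271 \cdot 20 \cdot 2 \left(-3 - -10\right) - 18 \frac{1}{\frac{1}{2}} = - 271 \cdot 20 \cdot 2 \left(-3 + 10\right) - 36 = - 271 \cdot 20 \cdot 2 \cdot 7 - 36 = \left(-271\right) 280 - 36 = -75880 - 36 = -75916$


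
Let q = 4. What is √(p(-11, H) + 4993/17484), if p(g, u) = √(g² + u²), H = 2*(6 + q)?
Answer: √(21824403 + 76422564*√521)/8742 ≈ 4.8074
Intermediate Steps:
H = 20 (H = 2*(6 + 4) = 2*10 = 20)
√(p(-11, H) + 4993/17484) = √(√((-11)² + 20²) + 4993/17484) = √(√(121 + 400) + 4993*(1/17484)) = √(√521 + 4993/17484) = √(4993/17484 + √521)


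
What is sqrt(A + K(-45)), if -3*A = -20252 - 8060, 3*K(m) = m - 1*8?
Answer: sqrt(84777)/3 ≈ 97.055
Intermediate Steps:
K(m) = -8/3 + m/3 (K(m) = (m - 1*8)/3 = (m - 8)/3 = (-8 + m)/3 = -8/3 + m/3)
A = 28312/3 (A = -(-20252 - 8060)/3 = -1/3*(-28312) = 28312/3 ≈ 9437.3)
sqrt(A + K(-45)) = sqrt(28312/3 + (-8/3 + (1/3)*(-45))) = sqrt(28312/3 + (-8/3 - 15)) = sqrt(28312/3 - 53/3) = sqrt(28259/3) = sqrt(84777)/3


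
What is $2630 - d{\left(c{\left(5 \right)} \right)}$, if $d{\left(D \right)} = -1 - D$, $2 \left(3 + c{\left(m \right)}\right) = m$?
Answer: $\frac{5261}{2} \approx 2630.5$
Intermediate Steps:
$c{\left(m \right)} = -3 + \frac{m}{2}$
$2630 - d{\left(c{\left(5 \right)} \right)} = 2630 - \left(-1 - \left(-3 + \frac{1}{2} \cdot 5\right)\right) = 2630 - \left(-1 - \left(-3 + \frac{5}{2}\right)\right) = 2630 - \left(-1 - - \frac{1}{2}\right) = 2630 - \left(-1 + \frac{1}{2}\right) = 2630 - - \frac{1}{2} = 2630 + \frac{1}{2} = \frac{5261}{2}$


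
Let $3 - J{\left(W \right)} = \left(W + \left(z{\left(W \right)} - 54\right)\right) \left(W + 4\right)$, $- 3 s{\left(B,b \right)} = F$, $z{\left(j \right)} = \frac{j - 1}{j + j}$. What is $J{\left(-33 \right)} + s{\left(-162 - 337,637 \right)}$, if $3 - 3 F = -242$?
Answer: $- \frac{250696}{99} \approx -2532.3$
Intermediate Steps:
$z{\left(j \right)} = \frac{-1 + j}{2 j}$
$F = \frac{245}{3}$ ($F = 1 - - \frac{242}{3} = 1 + \frac{242}{3} = \frac{245}{3} \approx 81.667$)
$s{\left(B,b \right)} = - \frac{245}{9}$ ($s{\left(B,b \right)} = \left(- \frac{1}{3}\right) \frac{245}{3} = - \frac{245}{9}$)
$J{\left(W \right)} = 3 - \left(4 + W\right) \left(-54 + W + \frac{-1 + W}{2 W}\right)$ ($J{\left(W \right)} = 3 - \left(W + \left(\frac{-1 + W}{2 W} - 54\right)\right) \left(W + 4\right) = 3 - \left(W - \left(54 - \frac{-1 + W}{2 W}\right)\right) \left(4 + W\right) = 3 - \left(-54 + W + \frac{-1 + W}{2 W}\right) \left(4 + W\right) = 3 - \left(4 + W\right) \left(-54 + W + \frac{-1 + W}{2 W}\right)$)
$J{\left(-33 \right)} + s{\left(-162 - 337,637 \right)} = \left(\frac{435}{2} - \left(-33\right)^{2} + \frac{2}{-33} + \frac{99}{2} \left(-33\right)\right) - \frac{245}{9} = \left(\frac{435}{2} - 1089 + 2 \left(- \frac{1}{33}\right) - \frac{3267}{2}\right) - \frac{245}{9} = \left(\frac{435}{2} - 1089 - \frac{2}{33} - \frac{3267}{2}\right) - \frac{245}{9} = - \frac{82667}{33} - \frac{245}{9} = - \frac{250696}{99}$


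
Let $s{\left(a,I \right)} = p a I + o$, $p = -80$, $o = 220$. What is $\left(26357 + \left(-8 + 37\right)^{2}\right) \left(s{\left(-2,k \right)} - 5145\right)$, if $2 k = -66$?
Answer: $-277555590$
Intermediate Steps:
$k = -33$ ($k = \frac{1}{2} \left(-66\right) = -33$)
$s{\left(a,I \right)} = 220 - 80 I a$ ($s{\left(a,I \right)} = - 80 a I + 220 = - 80 I a + 220 = 220 - 80 I a$)
$\left(26357 + \left(-8 + 37\right)^{2}\right) \left(s{\left(-2,k \right)} - 5145\right) = \left(26357 + \left(-8 + 37\right)^{2}\right) \left(\left(220 - \left(-2640\right) \left(-2\right)\right) - 5145\right) = \left(26357 + 29^{2}\right) \left(\left(220 - 5280\right) - 5145\right) = \left(26357 + 841\right) \left(-5060 - 5145\right) = 27198 \left(-10205\right) = -277555590$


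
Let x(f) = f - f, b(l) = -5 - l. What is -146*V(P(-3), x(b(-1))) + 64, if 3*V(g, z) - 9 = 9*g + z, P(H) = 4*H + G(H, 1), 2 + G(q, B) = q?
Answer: 7072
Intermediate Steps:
x(f) = 0
G(q, B) = -2 + q
P(H) = -2 + 5*H (P(H) = 4*H + (-2 + H) = -2 + 5*H)
V(g, z) = 3 + 3*g + z/3 (V(g, z) = 3 + (9*g + z)/3 = 3 + (z + 9*g)/3 = 3 + (3*g + z/3) = 3 + 3*g + z/3)
-146*V(P(-3), x(b(-1))) + 64 = -146*(3 + 3*(-2 + 5*(-3)) + (1/3)*0) + 64 = -146*(3 + 3*(-2 - 15) + 0) + 64 = -146*(3 + 3*(-17) + 0) + 64 = -146*(3 - 51 + 0) + 64 = -146*(-48) + 64 = 7008 + 64 = 7072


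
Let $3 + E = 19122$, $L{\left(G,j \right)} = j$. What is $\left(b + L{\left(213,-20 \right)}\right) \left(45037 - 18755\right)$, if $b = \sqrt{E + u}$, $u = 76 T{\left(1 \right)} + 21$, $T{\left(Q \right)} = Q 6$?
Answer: $-525640 + 52564 \sqrt{4899} \approx 3.1535 \cdot 10^{6}$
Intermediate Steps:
$T{\left(Q \right)} = 6 Q$
$E = 19119$ ($E = -3 + 19122 = 19119$)
$u = 477$ ($u = 76 \cdot 6 \cdot 1 + 21 = 76 \cdot 6 + 21 = 456 + 21 = 477$)
$b = 2 \sqrt{4899}$ ($b = \sqrt{19119 + 477} = \sqrt{19596} = 2 \sqrt{4899} \approx 139.99$)
$\left(b + L{\left(213,-20 \right)}\right) \left(45037 - 18755\right) = \left(2 \sqrt{4899} - 20\right) \left(45037 - 18755\right) = \left(-20 + 2 \sqrt{4899}\right) 26282 = -525640 + 52564 \sqrt{4899}$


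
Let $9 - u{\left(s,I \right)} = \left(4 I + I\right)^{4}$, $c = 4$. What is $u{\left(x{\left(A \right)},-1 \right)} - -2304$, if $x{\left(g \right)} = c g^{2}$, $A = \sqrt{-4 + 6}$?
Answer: $1688$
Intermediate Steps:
$A = \sqrt{2} \approx 1.4142$
$x{\left(g \right)} = 4 g^{2}$
$u{\left(s,I \right)} = 9 - 625 I^{4}$ ($u{\left(s,I \right)} = 9 - \left(4 I + I\right)^{4} = 9 - \left(5 I\right)^{4} = 9 - 625 I^{4}$)
$u{\left(x{\left(A \right)},-1 \right)} - -2304 = \left(9 - 625 \left(-1\right)^{4}\right) - -2304 = \left(9 - 625\right) + 2304 = -616 + 2304 = 1688$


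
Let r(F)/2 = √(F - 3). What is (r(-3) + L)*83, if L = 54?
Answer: 4482 + 166*I*√6 ≈ 4482.0 + 406.62*I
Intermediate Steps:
r(F) = 2*√(-3 + F) (r(F) = 2*√(F - 3) = 2*√(-3 + F))
(r(-3) + L)*83 = (2*√(-3 - 3) + 54)*83 = (2*√(-6) + 54)*83 = (2*(I*√6) + 54)*83 = (2*I*√6 + 54)*83 = (54 + 2*I*√6)*83 = 4482 + 166*I*√6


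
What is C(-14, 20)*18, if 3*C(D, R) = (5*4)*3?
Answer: 360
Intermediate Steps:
C(D, R) = 20 (C(D, R) = ((5*4)*3)/3 = (20*3)/3 = (⅓)*60 = 20)
C(-14, 20)*18 = 20*18 = 360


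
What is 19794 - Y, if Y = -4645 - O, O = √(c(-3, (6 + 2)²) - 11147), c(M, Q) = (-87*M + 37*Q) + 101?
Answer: 24439 + I*√8417 ≈ 24439.0 + 91.744*I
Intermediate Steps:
c(M, Q) = 101 - 87*M + 37*Q
O = I*√8417 (O = √((101 - 87*(-3) + 37*(6 + 2)²) - 11147) = √((101 + 261 + 37*8²) - 11147) = √((101 + 261 + 37*64) - 11147) = √((101 + 261 + 2368) - 11147) = √(2730 - 11147) = √(-8417) = I*√8417 ≈ 91.744*I)
Y = -4645 - I*√8417 ≈ -4645.0 - 91.744*I
19794 - Y = 19794 - (-4645 - I*√8417) = 19794 + (4645 + I*√8417) = 24439 + I*√8417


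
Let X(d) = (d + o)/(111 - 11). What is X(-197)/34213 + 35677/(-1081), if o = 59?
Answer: -61030934639/1849212650 ≈ -33.004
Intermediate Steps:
X(d) = 59/100 + d/100 (X(d) = (d + 59)/(111 - 11) = (59 + d)/100 = (59 + d)*(1/100) = 59/100 + d/100)
X(-197)/34213 + 35677/(-1081) = (59/100 + (1/100)*(-197))/34213 + 35677/(-1081) = (59/100 - 197/100)*(1/34213) + 35677*(-1/1081) = -69/50*1/34213 - 35677/1081 = -69/1710650 - 35677/1081 = -61030934639/1849212650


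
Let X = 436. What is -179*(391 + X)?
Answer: -148033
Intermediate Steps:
-179*(391 + X) = -179*(391 + 436) = -179*827 = -148033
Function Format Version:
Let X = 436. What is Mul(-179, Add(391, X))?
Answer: -148033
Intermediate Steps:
Mul(-179, Add(391, X)) = Mul(-179, Add(391, 436)) = Mul(-179, 827) = -148033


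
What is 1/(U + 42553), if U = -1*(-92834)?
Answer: 1/135387 ≈ 7.3862e-6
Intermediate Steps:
U = 92834
1/(U + 42553) = 1/(92834 + 42553) = 1/135387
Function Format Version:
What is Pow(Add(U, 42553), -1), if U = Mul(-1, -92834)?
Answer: Rational(1, 135387) ≈ 7.3862e-6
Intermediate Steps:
U = 92834
Pow(Add(U, 42553), -1) = Pow(Add(92834, 42553), -1) = Pow(135387, -1) = Rational(1, 135387)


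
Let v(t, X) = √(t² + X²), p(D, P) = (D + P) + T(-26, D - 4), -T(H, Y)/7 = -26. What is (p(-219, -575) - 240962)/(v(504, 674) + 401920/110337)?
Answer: 2678249228010240/2155691217301937 - 1470491565838803*√177073/2155691217301937 ≈ -285.80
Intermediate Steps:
T(H, Y) = 182 (T(H, Y) = -7*(-26) = 182)
p(D, P) = 182 + D + P (p(D, P) = (D + P) + 182 = 182 + D + P)
v(t, X) = √(X² + t²)
(p(-219, -575) - 240962)/(v(504, 674) + 401920/110337) = ((182 - 219 - 575) - 240962)/(√(674² + 504²) + 401920/110337) = (-612 - 240962)/(√(454276 + 254016) + 401920*(1/110337)) = -241574/(√708292 + 401920/110337) = -241574/(2*√177073 + 401920/110337) = -241574/(401920/110337 + 2*√177073)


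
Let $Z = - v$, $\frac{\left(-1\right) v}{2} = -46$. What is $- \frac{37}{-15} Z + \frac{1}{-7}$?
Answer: $- \frac{23843}{105} \approx -227.08$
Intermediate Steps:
$v = 92$ ($v = \left(-2\right) \left(-46\right) = 92$)
$Z = -92$ ($Z = \left(-1\right) 92 = -92$)
$- \frac{37}{-15} Z + \frac{1}{-7} = - \frac{37}{-15} \left(-92\right) + \frac{1}{-7} = \left(-37\right) \left(- \frac{1}{15}\right) \left(-92\right) - \frac{1}{7} = \frac{37}{15} \left(-92\right) - \frac{1}{7} = - \frac{3404}{15} - \frac{1}{7} = - \frac{23843}{105}$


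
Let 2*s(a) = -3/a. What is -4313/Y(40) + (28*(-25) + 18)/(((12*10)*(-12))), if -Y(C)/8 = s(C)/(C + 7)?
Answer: -486506059/720 ≈ -6.7570e+5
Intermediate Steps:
s(a) = -3/(2*a) (s(a) = (-3/a)/2 = -3/(2*a))
Y(C) = 12/(C*(7 + C)) (Y(C) = -8*(-3/(2*C))/(C + 7) = -8*(-3/(2*C))/(7 + C) = -(-12)/(C*(7 + C)) = 12/(C*(7 + C)))
-4313/Y(40) + (28*(-25) + 18)/(((12*10)*(-12))) = -4313/(12/(40*(7 + 40))) + (28*(-25) + 18)/(((12*10)*(-12))) = -4313/(12*(1/40)/47) + (-700 + 18)/((120*(-12))) = -4313/(12*(1/40)*(1/47)) - 682/(-1440) = -4313/3/470 - 682*(-1/1440) = -4313*470/3 + 341/720 = -2027110/3 + 341/720 = -486506059/720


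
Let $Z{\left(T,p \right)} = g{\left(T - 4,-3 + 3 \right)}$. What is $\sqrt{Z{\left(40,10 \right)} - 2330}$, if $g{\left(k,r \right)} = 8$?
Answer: $3 i \sqrt{258} \approx 48.187 i$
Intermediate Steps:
$Z{\left(T,p \right)} = 8$
$\sqrt{Z{\left(40,10 \right)} - 2330} = \sqrt{8 - 2330} = \sqrt{-2322} = 3 i \sqrt{258}$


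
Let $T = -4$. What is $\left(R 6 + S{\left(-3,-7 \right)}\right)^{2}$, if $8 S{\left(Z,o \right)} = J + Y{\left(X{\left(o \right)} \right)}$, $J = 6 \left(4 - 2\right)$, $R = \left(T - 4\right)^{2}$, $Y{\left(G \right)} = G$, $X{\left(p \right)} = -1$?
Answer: $\frac{9504889}{64} \approx 1.4851 \cdot 10^{5}$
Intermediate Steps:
$R = 64$ ($R = \left(-4 - 4\right)^{2} = \left(-8\right)^{2} = 64$)
$J = 12$ ($J = 6 \cdot 2 = 12$)
$S{\left(Z,o \right)} = \frac{11}{8}$ ($S{\left(Z,o \right)} = \frac{12 - 1}{8} = \frac{1}{8} \cdot 11 = \frac{11}{8}$)
$\left(R 6 + S{\left(-3,-7 \right)}\right)^{2} = \left(64 \cdot 6 + \frac{11}{8}\right)^{2} = \left(384 + \frac{11}{8}\right)^{2} = \left(\frac{3083}{8}\right)^{2} = \frac{9504889}{64}$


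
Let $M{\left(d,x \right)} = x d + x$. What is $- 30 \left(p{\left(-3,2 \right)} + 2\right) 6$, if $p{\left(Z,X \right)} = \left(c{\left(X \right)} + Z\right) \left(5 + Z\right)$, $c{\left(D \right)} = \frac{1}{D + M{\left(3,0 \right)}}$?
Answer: $540$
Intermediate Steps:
$M{\left(d,x \right)} = x + d x$ ($M{\left(d,x \right)} = d x + x = x + d x$)
$c{\left(D \right)} = \frac{1}{D}$ ($c{\left(D \right)} = \frac{1}{D + 0 \left(1 + 3\right)} = \frac{1}{D + 0 \cdot 4} = \frac{1}{D + 0} = \frac{1}{D}$)
$p{\left(Z,X \right)} = \left(5 + Z\right) \left(Z + \frac{1}{X}\right)$ ($p{\left(Z,X \right)} = \left(\frac{1}{X} + Z\right) \left(5 + Z\right) = \left(Z + \frac{1}{X}\right) \left(5 + Z\right) = \left(5 + Z\right) \left(Z + \frac{1}{X}\right)$)
$- 30 \left(p{\left(-3,2 \right)} + 2\right) 6 = - 30 \left(\frac{5 - 3 + 2 \left(-3\right) \left(5 - 3\right)}{2} + 2\right) 6 = - 30 \left(\frac{5 - 3 + 2 \left(-3\right) 2}{2} + 2\right) 6 = - 30 \left(\frac{5 - 3 - 12}{2} + 2\right) 6 = - 30 \left(\frac{1}{2} \left(-10\right) + 2\right) 6 = - 30 \left(-5 + 2\right) 6 = - 30 \left(\left(-3\right) 6\right) = \left(-30\right) \left(-18\right) = 540$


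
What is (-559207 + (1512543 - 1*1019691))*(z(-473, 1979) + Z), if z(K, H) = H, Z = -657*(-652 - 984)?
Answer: -71453121005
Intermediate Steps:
Z = 1074852 (Z = -657*(-1636) = 1074852)
(-559207 + (1512543 - 1*1019691))*(z(-473, 1979) + Z) = (-559207 + (1512543 - 1*1019691))*(1979 + 1074852) = (-559207 + (1512543 - 1019691))*1076831 = (-559207 + 492852)*1076831 = -66355*1076831 = -71453121005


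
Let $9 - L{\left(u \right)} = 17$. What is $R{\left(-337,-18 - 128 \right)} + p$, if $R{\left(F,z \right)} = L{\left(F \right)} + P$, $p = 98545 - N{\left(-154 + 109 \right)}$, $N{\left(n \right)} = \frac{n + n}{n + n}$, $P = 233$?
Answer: $98769$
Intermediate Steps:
$N{\left(n \right)} = 1$ ($N{\left(n \right)} = \frac{2 n}{2 n} = 2 n \frac{1}{2 n} = 1$)
$L{\left(u \right)} = -8$ ($L{\left(u \right)} = 9 - 17 = -8$)
$p = 98544$ ($p = 98545 - 1 = 98544$)
$R{\left(F,z \right)} = 225$ ($R{\left(F,z \right)} = -8 + 233 = 225$)
$R{\left(-337,-18 - 128 \right)} + p = 225 + 98544 = 98769$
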